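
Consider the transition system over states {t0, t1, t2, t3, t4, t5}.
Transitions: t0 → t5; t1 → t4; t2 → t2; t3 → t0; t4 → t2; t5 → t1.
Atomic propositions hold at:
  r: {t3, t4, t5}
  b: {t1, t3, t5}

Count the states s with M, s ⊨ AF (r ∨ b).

5

Sat(r ∨ b) = {t1, t3, t4, t5}
AF (r ∨ b): least fixpoint, start Z0 = {t1, t3, t4, t5}, add states with every successor in Z. Z1 = {t0, t1, t3, t4, t5}; fixed.
Sat(AF (r ∨ b)) = {t0, t1, t3, t4, t5}
|Sat(AF (r ∨ b))| = |{t0, t1, t3, t4, t5}| = 5.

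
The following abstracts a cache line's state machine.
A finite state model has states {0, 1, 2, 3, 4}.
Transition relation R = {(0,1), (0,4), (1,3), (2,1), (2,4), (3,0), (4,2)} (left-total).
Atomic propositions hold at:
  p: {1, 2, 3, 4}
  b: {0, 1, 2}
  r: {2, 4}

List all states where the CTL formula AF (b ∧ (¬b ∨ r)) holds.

Sat(¬b) = {3, 4}
Sat(¬b ∨ r) = {2, 3, 4}
Sat(b ∧ (¬b ∨ r)) = {2}
AF (b ∧ (¬b ∨ r)): least fixpoint, start Z0 = {2}, add states with every successor in Z. Z1 = {2, 4}; fixed.
Sat(AF (b ∧ (¬b ∨ r))) = {2, 4}

{2, 4}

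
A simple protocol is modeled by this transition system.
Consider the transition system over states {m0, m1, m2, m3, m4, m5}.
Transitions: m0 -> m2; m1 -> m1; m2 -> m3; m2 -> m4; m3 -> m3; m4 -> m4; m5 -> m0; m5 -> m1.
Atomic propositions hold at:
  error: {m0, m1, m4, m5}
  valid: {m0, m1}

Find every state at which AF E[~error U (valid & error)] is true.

{m0, m1, m5}

Sat(~error) = {m2, m3}
Sat(valid & error) = {m0, m1}
E[~error U (valid & error)]: least fixpoint, start Z0 = Sat((valid & error)) = {m0, m1}, add states in Sat(~error) with some successor in Z. Already a fixed point.
Sat(E[~error U (valid & error)]) = {m0, m1}
AF E[~error U (valid & error)]: least fixpoint, start Z0 = {m0, m1}, add states with every successor in Z. Z1 = {m0, m1, m5}; fixed.
Sat(AF E[~error U (valid & error)]) = {m0, m1, m5}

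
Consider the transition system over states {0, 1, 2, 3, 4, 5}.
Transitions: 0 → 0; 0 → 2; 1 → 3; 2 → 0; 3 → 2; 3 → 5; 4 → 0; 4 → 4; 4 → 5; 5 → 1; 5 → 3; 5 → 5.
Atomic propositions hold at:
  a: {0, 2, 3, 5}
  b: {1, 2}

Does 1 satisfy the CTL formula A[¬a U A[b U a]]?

Sat(¬a) = {1, 4}
A[b U a]: least fixpoint, start Z0 = Sat(a) = {0, 2, 3, 5}, add states in Sat(b) with every successor in Z. Z1 = {0, 1, 2, 3, 5}; fixed.
Sat(A[b U a]) = {0, 1, 2, 3, 5}
A[¬a U A[b U a]]: least fixpoint, start Z0 = Sat(A[b U a]) = {0, 1, 2, 3, 5}, add states in Sat(¬a) with every successor in Z. Already a fixed point.
Sat(A[¬a U A[b U a]]) = {0, 1, 2, 3, 5}
1 ∈ Sat(A[¬a U A[b U a]]) = {0, 1, 2, 3, 5}, so the formula holds at 1.

Yes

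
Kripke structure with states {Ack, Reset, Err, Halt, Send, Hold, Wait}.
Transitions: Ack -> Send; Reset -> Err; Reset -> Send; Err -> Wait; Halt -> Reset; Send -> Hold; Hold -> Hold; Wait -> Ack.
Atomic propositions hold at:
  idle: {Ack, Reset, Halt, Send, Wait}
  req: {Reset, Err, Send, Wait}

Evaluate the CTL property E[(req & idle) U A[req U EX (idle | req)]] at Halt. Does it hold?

Yes

Sat(req & idle) = {Reset, Send, Wait}
Sat(idle | req) = {Ack, Reset, Err, Halt, Send, Wait}
Sat(EX (idle | req)) = {s : some successor in {Ack, Reset, Err, Halt, Send, Wait}} = {Ack, Reset, Err, Halt, Wait}
A[req U EX (idle | req)]: least fixpoint, start Z0 = Sat(EX (idle | req)) = {Ack, Reset, Err, Halt, Wait}, add states in Sat(req) with every successor in Z. Already a fixed point.
Sat(A[req U EX (idle | req)]) = {Ack, Reset, Err, Halt, Wait}
E[(req & idle) U A[req U EX (idle | req)]]: least fixpoint, start Z0 = Sat(A[req U EX (idle | req)]) = {Ack, Reset, Err, Halt, Wait}, add states in Sat(req & idle) with some successor in Z. Already a fixed point.
Sat(E[(req & idle) U A[req U EX (idle | req)]]) = {Ack, Reset, Err, Halt, Wait}
Halt ∈ Sat(E[(req & idle) U A[req U EX (idle | req)]]) = {Ack, Reset, Err, Halt, Wait}, so the formula holds at Halt.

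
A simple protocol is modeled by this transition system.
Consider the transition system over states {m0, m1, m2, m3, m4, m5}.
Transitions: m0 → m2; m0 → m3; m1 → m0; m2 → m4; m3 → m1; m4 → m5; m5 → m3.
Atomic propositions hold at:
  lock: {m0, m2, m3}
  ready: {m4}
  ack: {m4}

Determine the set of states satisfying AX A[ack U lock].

A[ack U lock]: least fixpoint, start Z0 = Sat(lock) = {m0, m2, m3}, add states in Sat(ack) with every successor in Z. Already a fixed point.
Sat(A[ack U lock]) = {m0, m2, m3}
Sat(AX A[ack U lock]) = {s : every successor in {m0, m2, m3}} = {m0, m1, m5}

{m0, m1, m5}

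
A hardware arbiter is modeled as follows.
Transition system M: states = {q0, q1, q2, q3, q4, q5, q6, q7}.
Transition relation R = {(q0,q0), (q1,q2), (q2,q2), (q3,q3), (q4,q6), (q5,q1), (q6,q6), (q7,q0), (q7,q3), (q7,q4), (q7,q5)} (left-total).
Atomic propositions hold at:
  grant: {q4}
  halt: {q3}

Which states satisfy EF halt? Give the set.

{q3, q7}

EF halt: least fixpoint, start Z0 = {q3}, add states with some successor in Z. Z1 = {q3, q7}; fixed.
Sat(EF halt) = {q3, q7}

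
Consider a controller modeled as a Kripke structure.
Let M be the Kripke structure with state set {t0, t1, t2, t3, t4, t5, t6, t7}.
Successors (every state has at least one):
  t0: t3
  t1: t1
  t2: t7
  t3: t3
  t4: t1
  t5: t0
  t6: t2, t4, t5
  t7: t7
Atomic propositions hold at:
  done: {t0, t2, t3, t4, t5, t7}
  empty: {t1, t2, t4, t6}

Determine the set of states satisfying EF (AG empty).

AG empty: greatest fixpoint, start Z0 = {t1, t2, t4, t6}, keep only states in Sat with every successor in Z. Z1 = {t1, t4}; fixed.
Sat(AG empty) = {t1, t4}
EF (AG empty): least fixpoint, start Z0 = {t1, t4}, add states with some successor in Z. Z1 = {t1, t4, t6}; fixed.
Sat(EF (AG empty)) = {t1, t4, t6}

{t1, t4, t6}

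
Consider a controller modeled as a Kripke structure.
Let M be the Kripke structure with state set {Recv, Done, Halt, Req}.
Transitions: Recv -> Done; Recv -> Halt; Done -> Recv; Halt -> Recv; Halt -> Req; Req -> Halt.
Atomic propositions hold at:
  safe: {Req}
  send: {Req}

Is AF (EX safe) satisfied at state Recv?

Sat(EX safe) = {s : some successor in {Req}} = {Halt}
AF (EX safe): least fixpoint, start Z0 = {Halt}, add states with every successor in Z. Z1 = {Halt, Req}; fixed.
Sat(AF (EX safe)) = {Halt, Req}
Recv ∉ Sat(AF (EX safe)) = {Halt, Req}, so the formula does not hold at Recv.

No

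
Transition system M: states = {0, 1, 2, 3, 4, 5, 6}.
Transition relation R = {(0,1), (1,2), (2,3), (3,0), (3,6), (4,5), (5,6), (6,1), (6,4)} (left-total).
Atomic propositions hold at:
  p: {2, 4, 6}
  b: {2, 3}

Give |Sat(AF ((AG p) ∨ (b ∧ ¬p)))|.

AG p: greatest fixpoint, start Z0 = {2, 4, 6}, keep only states in Sat with every successor in Z. Z1 = ∅; fixed.
Sat(AG p) = ∅
Sat(¬p) = {0, 1, 3, 5}
Sat(b ∧ ¬p) = {3}
Sat((AG p) ∨ (b ∧ ¬p)) = {3}
AF ((AG p) ∨ (b ∧ ¬p)): least fixpoint, start Z0 = {3}, add states with every successor in Z. Z1 = {2, 3}; Z2 = {1, 2, 3}; Z3 = {0, 1, 2, 3}; fixed.
Sat(AF ((AG p) ∨ (b ∧ ¬p))) = {0, 1, 2, 3}
|Sat(AF ((AG p) ∨ (b ∧ ¬p)))| = |{0, 1, 2, 3}| = 4.

4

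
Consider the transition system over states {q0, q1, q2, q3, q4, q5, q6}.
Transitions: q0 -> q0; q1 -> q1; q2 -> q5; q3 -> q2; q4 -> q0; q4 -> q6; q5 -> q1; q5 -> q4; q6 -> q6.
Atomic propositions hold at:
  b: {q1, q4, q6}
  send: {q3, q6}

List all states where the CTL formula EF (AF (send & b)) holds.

Sat(send & b) = {q6}
AF (send & b): least fixpoint, start Z0 = {q6}, add states with every successor in Z. Already a fixed point.
Sat(AF (send & b)) = {q6}
EF (AF (send & b)): least fixpoint, start Z0 = {q6}, add states with some successor in Z. Z1 = {q4, q6}; Z2 = {q4, q5, q6}; Z3 = {q2, q4, q5, q6}; Z4 = {q2, q3, q4, q5, q6}; fixed.
Sat(EF (AF (send & b))) = {q2, q3, q4, q5, q6}

{q2, q3, q4, q5, q6}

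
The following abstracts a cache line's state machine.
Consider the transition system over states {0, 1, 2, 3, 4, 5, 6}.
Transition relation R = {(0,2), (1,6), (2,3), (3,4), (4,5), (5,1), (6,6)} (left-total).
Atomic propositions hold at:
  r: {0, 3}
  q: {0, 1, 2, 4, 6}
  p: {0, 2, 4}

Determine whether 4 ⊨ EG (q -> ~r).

Yes

Sat(~r) = {1, 2, 4, 5, 6}
Sat(q -> ~r) = {1, 2, 3, 4, 5, 6}
EG (q -> ~r): greatest fixpoint, start Z0 = {1, 2, 3, 4, 5, 6}, keep only states in Sat with some successor in Z. Already a fixed point.
Sat(EG (q -> ~r)) = {1, 2, 3, 4, 5, 6}
4 ∈ Sat(EG (q -> ~r)) = {1, 2, 3, 4, 5, 6}, so the formula holds at 4.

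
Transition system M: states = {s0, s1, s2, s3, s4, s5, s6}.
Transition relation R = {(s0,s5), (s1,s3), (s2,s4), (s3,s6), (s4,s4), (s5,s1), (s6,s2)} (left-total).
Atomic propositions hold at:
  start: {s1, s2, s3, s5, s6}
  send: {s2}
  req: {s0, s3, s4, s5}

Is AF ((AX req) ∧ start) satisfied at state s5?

Sat(AX req) = {s : every successor in {s0, s3, s4, s5}} = {s0, s1, s2, s4}
Sat((AX req) ∧ start) = {s1, s2}
AF ((AX req) ∧ start): least fixpoint, start Z0 = {s1, s2}, add states with every successor in Z. Z1 = {s1, s2, s5, s6}; Z2 = {s0, s1, s2, s3, s5, s6}; fixed.
Sat(AF ((AX req) ∧ start)) = {s0, s1, s2, s3, s5, s6}
s5 ∈ Sat(AF ((AX req) ∧ start)) = {s0, s1, s2, s3, s5, s6}, so the formula holds at s5.

Yes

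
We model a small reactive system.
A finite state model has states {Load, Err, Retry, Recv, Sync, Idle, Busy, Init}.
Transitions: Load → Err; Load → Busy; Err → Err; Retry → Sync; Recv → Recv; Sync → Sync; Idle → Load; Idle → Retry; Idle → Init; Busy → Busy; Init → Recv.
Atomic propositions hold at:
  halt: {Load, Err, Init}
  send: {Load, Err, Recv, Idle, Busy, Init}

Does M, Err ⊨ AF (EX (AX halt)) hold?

Yes

Sat(AX halt) = {s : every successor in {Load, Err, Init}} = {Err}
Sat(EX (AX halt)) = {s : some successor in {Err}} = {Load, Err}
AF (EX (AX halt)): least fixpoint, start Z0 = {Load, Err}, add states with every successor in Z. Already a fixed point.
Sat(AF (EX (AX halt))) = {Load, Err}
Err ∈ Sat(AF (EX (AX halt))) = {Load, Err}, so the formula holds at Err.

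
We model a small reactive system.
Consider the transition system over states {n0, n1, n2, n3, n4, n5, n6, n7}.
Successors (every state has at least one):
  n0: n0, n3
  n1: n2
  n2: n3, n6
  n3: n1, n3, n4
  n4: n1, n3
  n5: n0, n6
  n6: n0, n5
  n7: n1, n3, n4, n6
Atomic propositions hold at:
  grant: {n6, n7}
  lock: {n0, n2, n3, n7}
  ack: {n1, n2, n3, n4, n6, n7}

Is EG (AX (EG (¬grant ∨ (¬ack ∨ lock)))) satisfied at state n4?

Sat(¬grant) = {n0, n1, n2, n3, n4, n5}
Sat(¬ack) = {n0, n5}
Sat(¬ack ∨ lock) = {n0, n2, n3, n5, n7}
Sat(¬grant ∨ (¬ack ∨ lock)) = {n0, n1, n2, n3, n4, n5, n7}
EG (¬grant ∨ (¬ack ∨ lock)): greatest fixpoint, start Z0 = {n0, n1, n2, n3, n4, n5, n7}, keep only states in Sat with some successor in Z. Already a fixed point.
Sat(EG (¬grant ∨ (¬ack ∨ lock))) = {n0, n1, n2, n3, n4, n5, n7}
Sat(AX (EG (¬grant ∨ (¬ack ∨ lock)))) = {s : every successor in {n0, n1, n2, n3, n4, n5, n7}} = {n0, n1, n3, n4, n6}
EG (AX (EG (¬grant ∨ (¬ack ∨ lock)))): greatest fixpoint, start Z0 = {n0, n1, n3, n4, n6}, keep only states in Sat with some successor in Z. Z1 = {n0, n3, n4, n6}; fixed.
Sat(EG (AX (EG (¬grant ∨ (¬ack ∨ lock))))) = {n0, n3, n4, n6}
n4 ∈ Sat(EG (AX (EG (¬grant ∨ (¬ack ∨ lock))))) = {n0, n3, n4, n6}, so the formula holds at n4.

Yes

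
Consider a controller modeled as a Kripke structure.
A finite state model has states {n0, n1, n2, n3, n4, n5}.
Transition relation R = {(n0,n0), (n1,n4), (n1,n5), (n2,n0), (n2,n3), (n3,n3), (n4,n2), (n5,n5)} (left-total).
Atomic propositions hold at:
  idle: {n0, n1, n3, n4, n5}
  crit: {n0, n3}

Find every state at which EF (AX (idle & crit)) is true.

Sat(idle & crit) = {n0, n3}
Sat(AX (idle & crit)) = {s : every successor in {n0, n3}} = {n0, n2, n3}
EF (AX (idle & crit)): least fixpoint, start Z0 = {n0, n2, n3}, add states with some successor in Z. Z1 = {n0, n2, n3, n4}; Z2 = {n0, n1, n2, n3, n4}; fixed.
Sat(EF (AX (idle & crit))) = {n0, n1, n2, n3, n4}

{n0, n1, n2, n3, n4}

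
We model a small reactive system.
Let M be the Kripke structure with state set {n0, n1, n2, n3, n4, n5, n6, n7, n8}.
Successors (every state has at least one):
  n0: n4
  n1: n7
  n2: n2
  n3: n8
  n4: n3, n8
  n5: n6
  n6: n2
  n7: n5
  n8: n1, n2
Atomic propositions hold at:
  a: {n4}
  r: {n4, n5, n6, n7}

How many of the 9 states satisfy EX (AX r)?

3

Sat(AX r) = {s : every successor in {n4, n5, n6, n7}} = {n0, n1, n5, n7}
Sat(EX (AX r)) = {s : some successor in {n0, n1, n5, n7}} = {n1, n7, n8}
|Sat(EX (AX r))| = |{n1, n7, n8}| = 3.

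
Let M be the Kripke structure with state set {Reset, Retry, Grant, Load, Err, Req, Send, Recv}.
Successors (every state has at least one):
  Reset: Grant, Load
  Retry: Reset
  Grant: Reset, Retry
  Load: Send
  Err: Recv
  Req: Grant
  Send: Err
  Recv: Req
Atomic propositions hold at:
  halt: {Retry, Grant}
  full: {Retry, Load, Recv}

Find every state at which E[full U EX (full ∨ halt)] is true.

{Reset, Retry, Grant, Err, Req, Recv}

Sat(full ∨ halt) = {Retry, Grant, Load, Recv}
Sat(EX (full ∨ halt)) = {s : some successor in {Retry, Grant, Load, Recv}} = {Reset, Grant, Err, Req}
E[full U EX (full ∨ halt)]: least fixpoint, start Z0 = Sat(EX (full ∨ halt)) = {Reset, Grant, Err, Req}, add states in Sat(full) with some successor in Z. Z1 = {Reset, Retry, Grant, Err, Req, Recv}; fixed.
Sat(E[full U EX (full ∨ halt)]) = {Reset, Retry, Grant, Err, Req, Recv}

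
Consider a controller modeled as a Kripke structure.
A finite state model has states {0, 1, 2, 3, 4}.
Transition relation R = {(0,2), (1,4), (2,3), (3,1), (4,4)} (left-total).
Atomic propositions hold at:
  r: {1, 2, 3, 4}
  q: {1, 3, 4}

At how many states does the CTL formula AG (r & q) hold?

3

Sat(r & q) = {1, 3, 4}
AG (r & q): greatest fixpoint, start Z0 = {1, 3, 4}, keep only states in Sat with every successor in Z. Already a fixed point.
Sat(AG (r & q)) = {1, 3, 4}
|Sat(AG (r & q))| = |{1, 3, 4}| = 3.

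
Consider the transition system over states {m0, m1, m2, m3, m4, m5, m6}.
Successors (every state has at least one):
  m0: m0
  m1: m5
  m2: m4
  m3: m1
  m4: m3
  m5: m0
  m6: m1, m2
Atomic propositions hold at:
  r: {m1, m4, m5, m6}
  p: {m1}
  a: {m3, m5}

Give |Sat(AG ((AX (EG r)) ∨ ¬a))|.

EG r: greatest fixpoint, start Z0 = {m1, m4, m5, m6}, keep only states in Sat with some successor in Z. Z1 = {m1, m6}; Z2 = {m6}; Z3 = ∅; fixed.
Sat(EG r) = ∅
Sat(AX (EG r)) = {s : every successor in ∅} = ∅
Sat(¬a) = {m0, m1, m2, m4, m6}
Sat((AX (EG r)) ∨ ¬a) = {m0, m1, m2, m4, m6}
AG ((AX (EG r)) ∨ ¬a): greatest fixpoint, start Z0 = {m0, m1, m2, m4, m6}, keep only states in Sat with every successor in Z. Z1 = {m0, m2, m6}; Z2 = {m0}; fixed.
Sat(AG ((AX (EG r)) ∨ ¬a)) = {m0}
|Sat(AG ((AX (EG r)) ∨ ¬a))| = |{m0}| = 1.

1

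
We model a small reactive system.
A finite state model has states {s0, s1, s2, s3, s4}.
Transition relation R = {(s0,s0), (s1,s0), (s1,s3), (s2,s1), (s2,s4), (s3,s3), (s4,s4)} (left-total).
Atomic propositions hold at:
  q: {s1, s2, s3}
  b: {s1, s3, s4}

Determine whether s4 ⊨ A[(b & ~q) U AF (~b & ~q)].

Sat(~q) = {s0, s4}
Sat(b & ~q) = {s4}
Sat(~b) = {s0, s2}
Sat(~b & ~q) = {s0}
AF (~b & ~q): least fixpoint, start Z0 = {s0}, add states with every successor in Z. Already a fixed point.
Sat(AF (~b & ~q)) = {s0}
A[(b & ~q) U AF (~b & ~q)]: least fixpoint, start Z0 = Sat(AF (~b & ~q)) = {s0}, add states in Sat(b & ~q) with every successor in Z. Already a fixed point.
Sat(A[(b & ~q) U AF (~b & ~q)]) = {s0}
s4 ∉ Sat(A[(b & ~q) U AF (~b & ~q)]) = {s0}, so the formula does not hold at s4.

No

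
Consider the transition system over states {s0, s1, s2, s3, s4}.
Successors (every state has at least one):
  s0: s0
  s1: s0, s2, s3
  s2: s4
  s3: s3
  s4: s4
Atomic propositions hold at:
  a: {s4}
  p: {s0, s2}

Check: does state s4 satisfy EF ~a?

No

Sat(~a) = {s0, s1, s2, s3}
EF ~a: least fixpoint, start Z0 = {s0, s1, s2, s3}, add states with some successor in Z. Already a fixed point.
Sat(EF ~a) = {s0, s1, s2, s3}
s4 ∉ Sat(EF ~a) = {s0, s1, s2, s3}, so the formula does not hold at s4.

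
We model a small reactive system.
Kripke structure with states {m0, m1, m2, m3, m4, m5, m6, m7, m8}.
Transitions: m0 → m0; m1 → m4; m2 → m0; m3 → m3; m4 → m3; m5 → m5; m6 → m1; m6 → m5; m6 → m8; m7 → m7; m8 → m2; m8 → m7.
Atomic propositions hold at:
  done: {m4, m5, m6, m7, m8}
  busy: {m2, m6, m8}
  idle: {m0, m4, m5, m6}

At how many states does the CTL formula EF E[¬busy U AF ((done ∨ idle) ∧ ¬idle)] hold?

Sat(¬busy) = {m0, m1, m3, m4, m5, m7}
Sat(done ∨ idle) = {m0, m4, m5, m6, m7, m8}
Sat(¬idle) = {m1, m2, m3, m7, m8}
Sat((done ∨ idle) ∧ ¬idle) = {m7, m8}
AF ((done ∨ idle) ∧ ¬idle): least fixpoint, start Z0 = {m7, m8}, add states with every successor in Z. Already a fixed point.
Sat(AF ((done ∨ idle) ∧ ¬idle)) = {m7, m8}
E[¬busy U AF ((done ∨ idle) ∧ ¬idle)]: least fixpoint, start Z0 = Sat(AF ((done ∨ idle) ∧ ¬idle)) = {m7, m8}, add states in Sat(¬busy) with some successor in Z. Already a fixed point.
Sat(E[¬busy U AF ((done ∨ idle) ∧ ¬idle)]) = {m7, m8}
EF E[¬busy U AF ((done ∨ idle) ∧ ¬idle)]: least fixpoint, start Z0 = {m7, m8}, add states with some successor in Z. Z1 = {m6, m7, m8}; fixed.
Sat(EF E[¬busy U AF ((done ∨ idle) ∧ ¬idle)]) = {m6, m7, m8}
|Sat(EF E[¬busy U AF ((done ∨ idle) ∧ ¬idle)])| = |{m6, m7, m8}| = 3.

3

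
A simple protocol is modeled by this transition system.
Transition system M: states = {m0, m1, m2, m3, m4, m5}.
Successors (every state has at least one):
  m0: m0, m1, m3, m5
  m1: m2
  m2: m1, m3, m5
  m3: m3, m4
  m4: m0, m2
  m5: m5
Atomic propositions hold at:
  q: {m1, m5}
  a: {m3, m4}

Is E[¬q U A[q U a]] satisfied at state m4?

Sat(¬q) = {m0, m2, m3, m4}
A[q U a]: least fixpoint, start Z0 = Sat(a) = {m3, m4}, add states in Sat(q) with every successor in Z. Already a fixed point.
Sat(A[q U a]) = {m3, m4}
E[¬q U A[q U a]]: least fixpoint, start Z0 = Sat(A[q U a]) = {m3, m4}, add states in Sat(¬q) with some successor in Z. Z1 = {m0, m2, m3, m4}; fixed.
Sat(E[¬q U A[q U a]]) = {m0, m2, m3, m4}
m4 ∈ Sat(E[¬q U A[q U a]]) = {m0, m2, m3, m4}, so the formula holds at m4.

Yes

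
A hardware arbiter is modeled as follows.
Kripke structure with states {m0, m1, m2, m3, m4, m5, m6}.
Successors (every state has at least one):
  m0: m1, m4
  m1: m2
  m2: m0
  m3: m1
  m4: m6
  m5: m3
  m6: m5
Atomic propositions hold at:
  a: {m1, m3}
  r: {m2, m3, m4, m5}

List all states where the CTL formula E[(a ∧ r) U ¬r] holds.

{m0, m1, m3, m6}

Sat(a ∧ r) = {m3}
Sat(¬r) = {m0, m1, m6}
E[(a ∧ r) U ¬r]: least fixpoint, start Z0 = Sat(¬r) = {m0, m1, m6}, add states in Sat(a ∧ r) with some successor in Z. Z1 = {m0, m1, m3, m6}; fixed.
Sat(E[(a ∧ r) U ¬r]) = {m0, m1, m3, m6}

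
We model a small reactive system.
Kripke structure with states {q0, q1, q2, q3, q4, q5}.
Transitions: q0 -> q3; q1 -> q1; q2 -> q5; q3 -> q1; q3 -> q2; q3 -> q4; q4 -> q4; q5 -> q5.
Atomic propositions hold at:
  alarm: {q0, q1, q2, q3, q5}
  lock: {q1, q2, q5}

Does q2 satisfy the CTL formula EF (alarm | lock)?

Sat(alarm | lock) = {q0, q1, q2, q3, q5}
EF (alarm | lock): least fixpoint, start Z0 = {q0, q1, q2, q3, q5}, add states with some successor in Z. Already a fixed point.
Sat(EF (alarm | lock)) = {q0, q1, q2, q3, q5}
q2 ∈ Sat(EF (alarm | lock)) = {q0, q1, q2, q3, q5}, so the formula holds at q2.

Yes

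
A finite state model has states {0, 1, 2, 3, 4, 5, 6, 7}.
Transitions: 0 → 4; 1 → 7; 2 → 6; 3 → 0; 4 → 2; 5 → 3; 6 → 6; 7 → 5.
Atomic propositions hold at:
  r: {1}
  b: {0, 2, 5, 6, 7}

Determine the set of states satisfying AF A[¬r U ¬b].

{0, 1, 3, 4, 5, 7}

Sat(¬r) = {0, 2, 3, 4, 5, 6, 7}
Sat(¬b) = {1, 3, 4}
A[¬r U ¬b]: least fixpoint, start Z0 = Sat(¬b) = {1, 3, 4}, add states in Sat(¬r) with every successor in Z. Z1 = {0, 1, 3, 4, 5}; Z2 = {0, 1, 3, 4, 5, 7}; fixed.
Sat(A[¬r U ¬b]) = {0, 1, 3, 4, 5, 7}
AF A[¬r U ¬b]: least fixpoint, start Z0 = {0, 1, 3, 4, 5, 7}, add states with every successor in Z. Already a fixed point.
Sat(AF A[¬r U ¬b]) = {0, 1, 3, 4, 5, 7}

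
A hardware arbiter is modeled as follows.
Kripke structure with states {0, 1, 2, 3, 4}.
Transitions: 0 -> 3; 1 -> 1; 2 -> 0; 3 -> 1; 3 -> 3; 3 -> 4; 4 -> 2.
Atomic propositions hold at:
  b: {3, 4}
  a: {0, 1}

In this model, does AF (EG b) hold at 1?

No

EG b: greatest fixpoint, start Z0 = {3, 4}, keep only states in Sat with some successor in Z. Z1 = {3}; fixed.
Sat(EG b) = {3}
AF (EG b): least fixpoint, start Z0 = {3}, add states with every successor in Z. Z1 = {0, 3}; Z2 = {0, 2, 3}; Z3 = {0, 2, 3, 4}; fixed.
Sat(AF (EG b)) = {0, 2, 3, 4}
1 ∉ Sat(AF (EG b)) = {0, 2, 3, 4}, so the formula does not hold at 1.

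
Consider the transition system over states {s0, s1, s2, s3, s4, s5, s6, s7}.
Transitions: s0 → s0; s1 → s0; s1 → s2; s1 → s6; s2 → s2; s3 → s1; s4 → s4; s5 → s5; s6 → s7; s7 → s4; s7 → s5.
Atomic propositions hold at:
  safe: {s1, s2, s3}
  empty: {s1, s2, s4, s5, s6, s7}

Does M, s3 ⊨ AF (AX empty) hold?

Yes

Sat(AX empty) = {s : every successor in {s1, s2, s4, s5, s6, s7}} = {s2, s3, s4, s5, s6, s7}
AF (AX empty): least fixpoint, start Z0 = {s2, s3, s4, s5, s6, s7}, add states with every successor in Z. Already a fixed point.
Sat(AF (AX empty)) = {s2, s3, s4, s5, s6, s7}
s3 ∈ Sat(AF (AX empty)) = {s2, s3, s4, s5, s6, s7}, so the formula holds at s3.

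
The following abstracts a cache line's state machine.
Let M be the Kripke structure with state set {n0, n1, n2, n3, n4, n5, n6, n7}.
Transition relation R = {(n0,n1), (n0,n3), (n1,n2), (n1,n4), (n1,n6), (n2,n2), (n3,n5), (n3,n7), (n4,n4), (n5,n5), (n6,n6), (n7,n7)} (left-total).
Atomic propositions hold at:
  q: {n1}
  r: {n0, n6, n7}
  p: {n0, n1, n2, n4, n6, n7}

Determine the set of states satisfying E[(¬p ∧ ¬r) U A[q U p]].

{n0, n1, n2, n3, n4, n6, n7}

Sat(¬p) = {n3, n5}
Sat(¬r) = {n1, n2, n3, n4, n5}
Sat(¬p ∧ ¬r) = {n3, n5}
A[q U p]: least fixpoint, start Z0 = Sat(p) = {n0, n1, n2, n4, n6, n7}, add states in Sat(q) with every successor in Z. Already a fixed point.
Sat(A[q U p]) = {n0, n1, n2, n4, n6, n7}
E[(¬p ∧ ¬r) U A[q U p]]: least fixpoint, start Z0 = Sat(A[q U p]) = {n0, n1, n2, n4, n6, n7}, add states in Sat(¬p ∧ ¬r) with some successor in Z. Z1 = {n0, n1, n2, n3, n4, n6, n7}; fixed.
Sat(E[(¬p ∧ ¬r) U A[q U p]]) = {n0, n1, n2, n3, n4, n6, n7}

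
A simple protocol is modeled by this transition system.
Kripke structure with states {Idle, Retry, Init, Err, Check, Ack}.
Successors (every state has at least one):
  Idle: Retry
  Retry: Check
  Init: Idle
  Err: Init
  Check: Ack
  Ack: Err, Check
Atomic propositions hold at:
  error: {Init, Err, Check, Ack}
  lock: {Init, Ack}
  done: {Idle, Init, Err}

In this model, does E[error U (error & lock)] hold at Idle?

No

Sat(error & lock) = {Init, Ack}
E[error U (error & lock)]: least fixpoint, start Z0 = Sat((error & lock)) = {Init, Ack}, add states in Sat(error) with some successor in Z. Z1 = {Init, Err, Check, Ack}; fixed.
Sat(E[error U (error & lock)]) = {Init, Err, Check, Ack}
Idle ∉ Sat(E[error U (error & lock)]) = {Init, Err, Check, Ack}, so the formula does not hold at Idle.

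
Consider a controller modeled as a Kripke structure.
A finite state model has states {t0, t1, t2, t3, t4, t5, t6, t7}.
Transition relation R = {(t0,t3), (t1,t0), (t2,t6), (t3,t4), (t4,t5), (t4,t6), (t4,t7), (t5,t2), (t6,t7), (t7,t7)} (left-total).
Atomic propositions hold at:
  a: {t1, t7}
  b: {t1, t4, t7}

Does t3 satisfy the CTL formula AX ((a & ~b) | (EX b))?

Sat(~b) = {t0, t2, t3, t5, t6}
Sat(a & ~b) = ∅
Sat(EX b) = {s : some successor in {t1, t4, t7}} = {t3, t4, t6, t7}
Sat((a & ~b) | (EX b)) = {t3, t4, t6, t7}
Sat(AX ((a & ~b) | (EX b))) = {s : every successor in {t3, t4, t6, t7}} = {t0, t2, t3, t6, t7}
t3 ∈ Sat(AX ((a & ~b) | (EX b))) = {t0, t2, t3, t6, t7}, so the formula holds at t3.

Yes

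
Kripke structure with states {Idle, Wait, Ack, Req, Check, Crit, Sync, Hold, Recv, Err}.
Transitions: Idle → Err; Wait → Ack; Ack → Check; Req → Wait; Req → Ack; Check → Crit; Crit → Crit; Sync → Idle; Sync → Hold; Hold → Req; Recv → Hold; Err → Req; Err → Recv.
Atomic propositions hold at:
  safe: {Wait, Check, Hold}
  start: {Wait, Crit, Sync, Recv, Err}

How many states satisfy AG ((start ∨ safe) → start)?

1

Sat(start ∨ safe) = {Wait, Check, Crit, Sync, Hold, Recv, Err}
Sat((start ∨ safe) → start) = {Idle, Wait, Ack, Req, Crit, Sync, Recv, Err}
AG ((start ∨ safe) → start): greatest fixpoint, start Z0 = {Idle, Wait, Ack, Req, Crit, Sync, Recv, Err}, keep only states in Sat with every successor in Z. Z1 = {Idle, Wait, Req, Crit, Err}; Z2 = {Idle, Crit}; Z3 = {Crit}; fixed.
Sat(AG ((start ∨ safe) → start)) = {Crit}
|Sat(AG ((start ∨ safe) → start))| = |{Crit}| = 1.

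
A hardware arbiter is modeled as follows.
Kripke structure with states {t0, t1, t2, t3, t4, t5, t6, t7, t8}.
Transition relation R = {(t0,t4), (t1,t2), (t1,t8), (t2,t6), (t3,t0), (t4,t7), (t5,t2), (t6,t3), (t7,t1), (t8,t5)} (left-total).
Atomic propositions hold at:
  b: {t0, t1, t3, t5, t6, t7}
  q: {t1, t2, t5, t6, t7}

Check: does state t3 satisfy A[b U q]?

No

A[b U q]: least fixpoint, start Z0 = Sat(q) = {t1, t2, t5, t6, t7}, add states in Sat(b) with every successor in Z. Already a fixed point.
Sat(A[b U q]) = {t1, t2, t5, t6, t7}
t3 ∉ Sat(A[b U q]) = {t1, t2, t5, t6, t7}, so the formula does not hold at t3.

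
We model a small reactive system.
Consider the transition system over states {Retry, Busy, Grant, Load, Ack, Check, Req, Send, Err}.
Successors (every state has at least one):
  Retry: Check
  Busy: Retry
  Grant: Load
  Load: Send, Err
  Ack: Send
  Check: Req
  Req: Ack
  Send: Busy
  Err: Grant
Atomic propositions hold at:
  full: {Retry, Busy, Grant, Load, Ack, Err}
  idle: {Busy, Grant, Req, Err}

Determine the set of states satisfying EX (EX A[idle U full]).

{Retry, Grant, Load, Ack, Check, Send, Err}

A[idle U full]: least fixpoint, start Z0 = Sat(full) = {Retry, Busy, Grant, Load, Ack, Err}, add states in Sat(idle) with every successor in Z. Z1 = {Retry, Busy, Grant, Load, Ack, Req, Err}; fixed.
Sat(A[idle U full]) = {Retry, Busy, Grant, Load, Ack, Req, Err}
Sat(EX A[idle U full]) = {s : some successor in {Retry, Busy, Grant, Load, Ack, Req, Err}} = {Busy, Grant, Load, Check, Req, Send, Err}
Sat(EX (EX A[idle U full])) = {s : some successor in {Busy, Grant, Load, Check, Req, Send, Err}} = {Retry, Grant, Load, Ack, Check, Send, Err}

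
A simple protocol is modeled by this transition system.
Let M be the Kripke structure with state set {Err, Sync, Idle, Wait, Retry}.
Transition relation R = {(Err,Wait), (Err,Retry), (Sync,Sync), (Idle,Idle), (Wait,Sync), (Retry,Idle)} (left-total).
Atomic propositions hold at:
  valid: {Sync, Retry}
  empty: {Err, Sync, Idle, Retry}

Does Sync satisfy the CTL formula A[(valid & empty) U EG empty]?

Yes

Sat(valid & empty) = {Sync, Retry}
EG empty: greatest fixpoint, start Z0 = {Err, Sync, Idle, Retry}, keep only states in Sat with some successor in Z. Already a fixed point.
Sat(EG empty) = {Err, Sync, Idle, Retry}
A[(valid & empty) U EG empty]: least fixpoint, start Z0 = Sat(EG empty) = {Err, Sync, Idle, Retry}, add states in Sat(valid & empty) with every successor in Z. Already a fixed point.
Sat(A[(valid & empty) U EG empty]) = {Err, Sync, Idle, Retry}
Sync ∈ Sat(A[(valid & empty) U EG empty]) = {Err, Sync, Idle, Retry}, so the formula holds at Sync.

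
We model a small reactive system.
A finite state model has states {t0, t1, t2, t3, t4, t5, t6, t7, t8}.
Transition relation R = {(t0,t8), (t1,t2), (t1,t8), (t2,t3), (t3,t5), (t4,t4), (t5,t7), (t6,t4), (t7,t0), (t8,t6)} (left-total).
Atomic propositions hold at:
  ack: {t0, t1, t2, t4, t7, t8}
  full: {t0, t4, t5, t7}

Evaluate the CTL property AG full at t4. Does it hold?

AG full: greatest fixpoint, start Z0 = {t0, t4, t5, t7}, keep only states in Sat with every successor in Z. Z1 = {t4, t5, t7}; Z2 = {t4, t5}; Z3 = {t4}; fixed.
Sat(AG full) = {t4}
t4 ∈ Sat(AG full) = {t4}, so the formula holds at t4.

Yes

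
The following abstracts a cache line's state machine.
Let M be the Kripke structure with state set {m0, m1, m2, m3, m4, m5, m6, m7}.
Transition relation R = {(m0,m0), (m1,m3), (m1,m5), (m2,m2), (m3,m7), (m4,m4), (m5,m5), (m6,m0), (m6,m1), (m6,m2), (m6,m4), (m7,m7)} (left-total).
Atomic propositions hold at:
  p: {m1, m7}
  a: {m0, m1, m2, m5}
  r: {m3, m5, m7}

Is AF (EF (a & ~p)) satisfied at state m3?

Sat(~p) = {m0, m2, m3, m4, m5, m6}
Sat(a & ~p) = {m0, m2, m5}
EF (a & ~p): least fixpoint, start Z0 = {m0, m2, m5}, add states with some successor in Z. Z1 = {m0, m1, m2, m5, m6}; fixed.
Sat(EF (a & ~p)) = {m0, m1, m2, m5, m6}
AF (EF (a & ~p)): least fixpoint, start Z0 = {m0, m1, m2, m5, m6}, add states with every successor in Z. Already a fixed point.
Sat(AF (EF (a & ~p))) = {m0, m1, m2, m5, m6}
m3 ∉ Sat(AF (EF (a & ~p))) = {m0, m1, m2, m5, m6}, so the formula does not hold at m3.

No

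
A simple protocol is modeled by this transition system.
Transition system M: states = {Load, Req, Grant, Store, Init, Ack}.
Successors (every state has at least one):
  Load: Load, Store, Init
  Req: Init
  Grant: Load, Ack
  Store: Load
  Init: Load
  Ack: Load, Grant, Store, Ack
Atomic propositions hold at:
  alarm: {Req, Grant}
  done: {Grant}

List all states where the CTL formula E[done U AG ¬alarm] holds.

{Load, Grant, Store, Init}

Sat(¬alarm) = {Load, Store, Init, Ack}
AG ¬alarm: greatest fixpoint, start Z0 = {Load, Store, Init, Ack}, keep only states in Sat with every successor in Z. Z1 = {Load, Store, Init}; fixed.
Sat(AG ¬alarm) = {Load, Store, Init}
E[done U AG ¬alarm]: least fixpoint, start Z0 = Sat(AG ¬alarm) = {Load, Store, Init}, add states in Sat(done) with some successor in Z. Z1 = {Load, Grant, Store, Init}; fixed.
Sat(E[done U AG ¬alarm]) = {Load, Grant, Store, Init}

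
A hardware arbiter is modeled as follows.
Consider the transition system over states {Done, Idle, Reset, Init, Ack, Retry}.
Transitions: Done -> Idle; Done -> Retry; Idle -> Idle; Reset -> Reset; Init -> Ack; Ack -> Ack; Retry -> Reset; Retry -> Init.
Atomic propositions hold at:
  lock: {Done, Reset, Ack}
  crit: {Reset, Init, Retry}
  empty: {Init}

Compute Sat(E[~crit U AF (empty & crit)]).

{Init}

Sat(~crit) = {Done, Idle, Ack}
Sat(empty & crit) = {Init}
AF (empty & crit): least fixpoint, start Z0 = {Init}, add states with every successor in Z. Already a fixed point.
Sat(AF (empty & crit)) = {Init}
E[~crit U AF (empty & crit)]: least fixpoint, start Z0 = Sat(AF (empty & crit)) = {Init}, add states in Sat(~crit) with some successor in Z. Already a fixed point.
Sat(E[~crit U AF (empty & crit)]) = {Init}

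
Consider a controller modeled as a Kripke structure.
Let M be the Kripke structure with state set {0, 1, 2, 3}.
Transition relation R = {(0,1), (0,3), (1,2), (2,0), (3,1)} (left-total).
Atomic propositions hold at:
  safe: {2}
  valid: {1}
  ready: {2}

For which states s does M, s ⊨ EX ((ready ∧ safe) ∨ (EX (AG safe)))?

Sat(ready ∧ safe) = {2}
AG safe: greatest fixpoint, start Z0 = {2}, keep only states in Sat with every successor in Z. Z1 = ∅; fixed.
Sat(AG safe) = ∅
Sat(EX (AG safe)) = {s : some successor in ∅} = ∅
Sat((ready ∧ safe) ∨ (EX (AG safe))) = {2}
Sat(EX ((ready ∧ safe) ∨ (EX (AG safe)))) = {s : some successor in {2}} = {1}

{1}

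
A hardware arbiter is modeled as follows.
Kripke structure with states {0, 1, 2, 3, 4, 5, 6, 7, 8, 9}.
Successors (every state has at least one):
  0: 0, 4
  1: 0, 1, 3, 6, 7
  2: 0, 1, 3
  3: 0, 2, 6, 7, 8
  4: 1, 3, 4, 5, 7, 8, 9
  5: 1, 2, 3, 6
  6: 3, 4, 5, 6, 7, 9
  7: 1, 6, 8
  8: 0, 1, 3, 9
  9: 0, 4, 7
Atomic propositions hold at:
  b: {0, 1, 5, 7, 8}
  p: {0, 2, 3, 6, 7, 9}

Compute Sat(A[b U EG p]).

{0, 2, 3, 6, 7, 9}

EG p: greatest fixpoint, start Z0 = {0, 2, 3, 6, 7, 9}, keep only states in Sat with some successor in Z. Already a fixed point.
Sat(EG p) = {0, 2, 3, 6, 7, 9}
A[b U EG p]: least fixpoint, start Z0 = Sat(EG p) = {0, 2, 3, 6, 7, 9}, add states in Sat(b) with every successor in Z. Already a fixed point.
Sat(A[b U EG p]) = {0, 2, 3, 6, 7, 9}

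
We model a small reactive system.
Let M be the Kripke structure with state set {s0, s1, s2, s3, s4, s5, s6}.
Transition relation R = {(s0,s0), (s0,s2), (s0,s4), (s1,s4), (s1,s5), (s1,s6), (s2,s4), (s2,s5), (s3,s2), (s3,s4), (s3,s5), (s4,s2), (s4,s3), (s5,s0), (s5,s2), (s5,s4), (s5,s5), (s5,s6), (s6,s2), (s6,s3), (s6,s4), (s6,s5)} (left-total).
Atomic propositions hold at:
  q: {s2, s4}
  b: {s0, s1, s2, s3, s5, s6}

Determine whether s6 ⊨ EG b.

EG b: greatest fixpoint, start Z0 = {s0, s1, s2, s3, s5, s6}, keep only states in Sat with some successor in Z. Already a fixed point.
Sat(EG b) = {s0, s1, s2, s3, s5, s6}
s6 ∈ Sat(EG b) = {s0, s1, s2, s3, s5, s6}, so the formula holds at s6.

Yes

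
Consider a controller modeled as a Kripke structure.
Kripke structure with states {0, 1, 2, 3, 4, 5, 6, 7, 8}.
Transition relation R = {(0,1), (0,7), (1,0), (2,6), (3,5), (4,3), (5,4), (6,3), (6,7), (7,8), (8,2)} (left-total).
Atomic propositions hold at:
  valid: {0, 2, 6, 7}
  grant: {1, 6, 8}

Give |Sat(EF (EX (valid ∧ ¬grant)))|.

6

Sat(¬grant) = {0, 2, 3, 4, 5, 7}
Sat(valid ∧ ¬grant) = {0, 2, 7}
Sat(EX (valid ∧ ¬grant)) = {s : some successor in {0, 2, 7}} = {0, 1, 6, 8}
EF (EX (valid ∧ ¬grant)): least fixpoint, start Z0 = {0, 1, 6, 8}, add states with some successor in Z. Z1 = {0, 1, 2, 6, 7, 8}; fixed.
Sat(EF (EX (valid ∧ ¬grant))) = {0, 1, 2, 6, 7, 8}
|Sat(EF (EX (valid ∧ ¬grant)))| = |{0, 1, 2, 6, 7, 8}| = 6.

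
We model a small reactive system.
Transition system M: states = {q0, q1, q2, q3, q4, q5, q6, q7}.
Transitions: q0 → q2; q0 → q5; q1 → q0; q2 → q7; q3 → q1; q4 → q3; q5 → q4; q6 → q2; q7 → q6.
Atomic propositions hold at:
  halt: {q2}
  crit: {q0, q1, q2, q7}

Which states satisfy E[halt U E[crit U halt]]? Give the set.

E[crit U halt]: least fixpoint, start Z0 = Sat(halt) = {q2}, add states in Sat(crit) with some successor in Z. Z1 = {q0, q2}; Z2 = {q0, q1, q2}; fixed.
Sat(E[crit U halt]) = {q0, q1, q2}
E[halt U E[crit U halt]]: least fixpoint, start Z0 = Sat(E[crit U halt]) = {q0, q1, q2}, add states in Sat(halt) with some successor in Z. Already a fixed point.
Sat(E[halt U E[crit U halt]]) = {q0, q1, q2}

{q0, q1, q2}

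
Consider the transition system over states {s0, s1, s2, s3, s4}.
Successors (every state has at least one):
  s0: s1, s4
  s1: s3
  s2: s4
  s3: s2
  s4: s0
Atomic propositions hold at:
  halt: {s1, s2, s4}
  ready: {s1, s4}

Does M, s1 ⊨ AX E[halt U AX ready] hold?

Sat(AX ready) = {s : every successor in {s1, s4}} = {s0, s2}
E[halt U AX ready]: least fixpoint, start Z0 = Sat(AX ready) = {s0, s2}, add states in Sat(halt) with some successor in Z. Z1 = {s0, s2, s4}; fixed.
Sat(E[halt U AX ready]) = {s0, s2, s4}
Sat(AX E[halt U AX ready]) = {s : every successor in {s0, s2, s4}} = {s2, s3, s4}
s1 ∉ Sat(AX E[halt U AX ready]) = {s2, s3, s4}, so the formula does not hold at s1.

No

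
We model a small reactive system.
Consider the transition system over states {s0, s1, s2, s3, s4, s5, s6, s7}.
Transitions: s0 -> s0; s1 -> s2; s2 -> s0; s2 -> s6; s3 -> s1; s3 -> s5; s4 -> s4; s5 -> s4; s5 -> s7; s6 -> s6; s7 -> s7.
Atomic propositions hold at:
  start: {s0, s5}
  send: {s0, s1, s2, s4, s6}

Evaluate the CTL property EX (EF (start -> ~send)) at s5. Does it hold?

Sat(~send) = {s3, s5, s7}
Sat(start -> ~send) = {s1, s2, s3, s4, s5, s6, s7}
EF (start -> ~send): least fixpoint, start Z0 = {s1, s2, s3, s4, s5, s6, s7}, add states with some successor in Z. Already a fixed point.
Sat(EF (start -> ~send)) = {s1, s2, s3, s4, s5, s6, s7}
Sat(EX (EF (start -> ~send))) = {s : some successor in {s1, s2, s3, s4, s5, s6, s7}} = {s1, s2, s3, s4, s5, s6, s7}
s5 ∈ Sat(EX (EF (start -> ~send))) = {s1, s2, s3, s4, s5, s6, s7}, so the formula holds at s5.

Yes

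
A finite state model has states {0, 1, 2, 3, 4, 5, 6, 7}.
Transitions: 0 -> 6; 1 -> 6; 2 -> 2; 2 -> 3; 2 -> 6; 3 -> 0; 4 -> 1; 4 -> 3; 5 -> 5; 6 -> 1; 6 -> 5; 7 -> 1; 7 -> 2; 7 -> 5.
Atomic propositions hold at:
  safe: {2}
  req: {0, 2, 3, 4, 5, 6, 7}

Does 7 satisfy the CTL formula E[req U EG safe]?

EG safe: greatest fixpoint, start Z0 = {2}, keep only states in Sat with some successor in Z. Already a fixed point.
Sat(EG safe) = {2}
E[req U EG safe]: least fixpoint, start Z0 = Sat(EG safe) = {2}, add states in Sat(req) with some successor in Z. Z1 = {2, 7}; fixed.
Sat(E[req U EG safe]) = {2, 7}
7 ∈ Sat(E[req U EG safe]) = {2, 7}, so the formula holds at 7.

Yes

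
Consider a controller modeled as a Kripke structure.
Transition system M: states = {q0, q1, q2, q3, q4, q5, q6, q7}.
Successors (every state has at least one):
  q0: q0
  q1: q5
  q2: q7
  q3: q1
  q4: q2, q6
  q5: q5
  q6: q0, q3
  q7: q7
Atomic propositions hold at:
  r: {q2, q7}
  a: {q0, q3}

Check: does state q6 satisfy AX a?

Yes

Sat(AX a) = {s : every successor in {q0, q3}} = {q0, q6}
q6 ∈ Sat(AX a) = {q0, q6}, so the formula holds at q6.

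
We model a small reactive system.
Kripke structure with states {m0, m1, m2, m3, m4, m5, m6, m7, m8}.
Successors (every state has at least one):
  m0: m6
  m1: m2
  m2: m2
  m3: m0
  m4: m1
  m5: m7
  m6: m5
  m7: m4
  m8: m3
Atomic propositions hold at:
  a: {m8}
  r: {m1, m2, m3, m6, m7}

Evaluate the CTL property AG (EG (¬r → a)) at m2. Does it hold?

Yes

Sat(¬r) = {m0, m4, m5, m8}
Sat(¬r → a) = {m1, m2, m3, m6, m7, m8}
EG (¬r → a): greatest fixpoint, start Z0 = {m1, m2, m3, m6, m7, m8}, keep only states in Sat with some successor in Z. Z1 = {m1, m2, m8}; Z2 = {m1, m2}; fixed.
Sat(EG (¬r → a)) = {m1, m2}
AG (EG (¬r → a)): greatest fixpoint, start Z0 = {m1, m2}, keep only states in Sat with every successor in Z. Already a fixed point.
Sat(AG (EG (¬r → a))) = {m1, m2}
m2 ∈ Sat(AG (EG (¬r → a))) = {m1, m2}, so the formula holds at m2.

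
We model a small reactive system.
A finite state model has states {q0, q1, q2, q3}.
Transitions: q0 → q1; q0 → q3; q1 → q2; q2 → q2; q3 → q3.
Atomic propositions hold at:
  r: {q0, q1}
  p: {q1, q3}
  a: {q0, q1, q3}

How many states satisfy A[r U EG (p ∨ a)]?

2

Sat(p ∨ a) = {q0, q1, q3}
EG (p ∨ a): greatest fixpoint, start Z0 = {q0, q1, q3}, keep only states in Sat with some successor in Z. Z1 = {q0, q3}; fixed.
Sat(EG (p ∨ a)) = {q0, q3}
A[r U EG (p ∨ a)]: least fixpoint, start Z0 = Sat(EG (p ∨ a)) = {q0, q3}, add states in Sat(r) with every successor in Z. Already a fixed point.
Sat(A[r U EG (p ∨ a)]) = {q0, q3}
|Sat(A[r U EG (p ∨ a)])| = |{q0, q3}| = 2.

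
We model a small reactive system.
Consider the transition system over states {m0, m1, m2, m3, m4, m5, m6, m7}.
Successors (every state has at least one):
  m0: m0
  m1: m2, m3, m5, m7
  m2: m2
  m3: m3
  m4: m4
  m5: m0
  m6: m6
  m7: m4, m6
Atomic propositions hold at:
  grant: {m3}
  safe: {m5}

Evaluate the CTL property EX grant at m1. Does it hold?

Sat(EX grant) = {s : some successor in {m3}} = {m1, m3}
m1 ∈ Sat(EX grant) = {m1, m3}, so the formula holds at m1.

Yes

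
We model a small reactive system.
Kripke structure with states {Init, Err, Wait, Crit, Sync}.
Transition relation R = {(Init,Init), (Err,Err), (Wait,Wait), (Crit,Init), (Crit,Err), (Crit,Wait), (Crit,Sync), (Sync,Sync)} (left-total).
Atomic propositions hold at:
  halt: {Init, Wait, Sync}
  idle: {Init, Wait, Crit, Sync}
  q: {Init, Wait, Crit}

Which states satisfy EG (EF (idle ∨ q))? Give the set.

Sat(idle ∨ q) = {Init, Wait, Crit, Sync}
EF (idle ∨ q): least fixpoint, start Z0 = {Init, Wait, Crit, Sync}, add states with some successor in Z. Already a fixed point.
Sat(EF (idle ∨ q)) = {Init, Wait, Crit, Sync}
EG (EF (idle ∨ q)): greatest fixpoint, start Z0 = {Init, Wait, Crit, Sync}, keep only states in Sat with some successor in Z. Already a fixed point.
Sat(EG (EF (idle ∨ q))) = {Init, Wait, Crit, Sync}

{Init, Wait, Crit, Sync}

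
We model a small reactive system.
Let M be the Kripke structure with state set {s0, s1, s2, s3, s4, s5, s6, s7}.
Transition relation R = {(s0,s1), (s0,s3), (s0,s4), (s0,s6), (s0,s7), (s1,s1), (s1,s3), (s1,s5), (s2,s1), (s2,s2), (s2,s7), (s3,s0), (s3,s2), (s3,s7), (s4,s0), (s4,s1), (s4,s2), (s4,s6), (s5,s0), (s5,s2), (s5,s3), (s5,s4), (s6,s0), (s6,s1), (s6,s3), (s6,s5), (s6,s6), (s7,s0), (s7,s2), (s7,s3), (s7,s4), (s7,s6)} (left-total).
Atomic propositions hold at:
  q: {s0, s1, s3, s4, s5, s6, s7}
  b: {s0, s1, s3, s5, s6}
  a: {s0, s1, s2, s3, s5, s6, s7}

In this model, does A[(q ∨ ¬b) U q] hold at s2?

No

Sat(¬b) = {s2, s4, s7}
Sat(q ∨ ¬b) = {s0, s1, s2, s3, s4, s5, s6, s7}
A[(q ∨ ¬b) U q]: least fixpoint, start Z0 = Sat(q) = {s0, s1, s3, s4, s5, s6, s7}, add states in Sat(q ∨ ¬b) with every successor in Z. Already a fixed point.
Sat(A[(q ∨ ¬b) U q]) = {s0, s1, s3, s4, s5, s6, s7}
s2 ∉ Sat(A[(q ∨ ¬b) U q]) = {s0, s1, s3, s4, s5, s6, s7}, so the formula does not hold at s2.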